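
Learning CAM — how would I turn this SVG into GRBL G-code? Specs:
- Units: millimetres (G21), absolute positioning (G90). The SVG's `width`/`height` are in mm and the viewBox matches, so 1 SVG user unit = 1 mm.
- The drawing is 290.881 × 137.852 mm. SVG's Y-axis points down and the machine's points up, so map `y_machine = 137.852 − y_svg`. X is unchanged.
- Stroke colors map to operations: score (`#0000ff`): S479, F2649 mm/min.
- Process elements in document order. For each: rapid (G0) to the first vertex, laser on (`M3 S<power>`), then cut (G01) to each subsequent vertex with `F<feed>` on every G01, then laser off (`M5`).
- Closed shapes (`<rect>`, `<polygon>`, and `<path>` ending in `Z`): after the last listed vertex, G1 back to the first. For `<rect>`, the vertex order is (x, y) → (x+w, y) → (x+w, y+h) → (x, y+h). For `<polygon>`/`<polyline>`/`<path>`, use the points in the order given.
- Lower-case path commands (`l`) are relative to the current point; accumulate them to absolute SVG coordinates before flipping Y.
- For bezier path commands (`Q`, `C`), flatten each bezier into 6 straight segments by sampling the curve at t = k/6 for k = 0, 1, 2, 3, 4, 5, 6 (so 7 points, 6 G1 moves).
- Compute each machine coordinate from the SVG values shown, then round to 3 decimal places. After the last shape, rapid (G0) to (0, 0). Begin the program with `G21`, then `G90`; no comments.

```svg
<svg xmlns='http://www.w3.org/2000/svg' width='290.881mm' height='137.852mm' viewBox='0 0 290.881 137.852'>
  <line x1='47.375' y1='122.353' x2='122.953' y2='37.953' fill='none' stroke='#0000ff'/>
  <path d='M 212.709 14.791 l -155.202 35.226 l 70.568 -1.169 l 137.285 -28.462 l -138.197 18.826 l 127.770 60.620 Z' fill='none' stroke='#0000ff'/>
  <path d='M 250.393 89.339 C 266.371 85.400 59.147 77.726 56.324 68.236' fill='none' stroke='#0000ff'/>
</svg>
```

G21
G90
G0 X47.375 Y15.499
M3 S479
G01 X122.953 Y99.899 F2649
M5
G0 X212.709 Y123.061
M3 S479
G01 X57.507 Y87.835 F2649
G01 X128.075 Y89.004 F2649
G01 X265.360 Y117.466 F2649
G01 X127.163 Y98.640 F2649
G01 X254.933 Y38.020 F2649
G01 X212.709 Y123.061 F2649
M5
G0 X250.393 Y48.513
M3 S479
G01 X241.761 Y50.785 F2649
G01 X207.807 Y53.626 F2649
G01 X160.409 Y56.983 F2649
G01 X111.444 Y60.802 F2649
G01 X72.789 Y65.031 F2649
G01 X56.324 Y69.616 F2649
M5
G0 X0.000 Y0.000

1 u = 1 mm; y_m = 137.852 − y.

[1] `<line>` line segment, #0000ff→score S479 F2649: (47.375,15.499) → (122.953,99.899)

[2] `<path>` closed polygon, #0000ff→score S479 F2649: (212.709,123.061) → (57.507,87.835) → (128.075,89.004) → (265.360,117.466) → (127.163,98.640) → (254.933,38.020) → (212.709,123.061) (closed)

[3] `<path>` cubic bezier, #0000ff→score S479 F2649: (250.393,48.513) → (241.761,50.785) → (207.807,53.626) → (160.409,56.983) → (111.444,60.802) → (72.789,65.031) → (56.324,69.616)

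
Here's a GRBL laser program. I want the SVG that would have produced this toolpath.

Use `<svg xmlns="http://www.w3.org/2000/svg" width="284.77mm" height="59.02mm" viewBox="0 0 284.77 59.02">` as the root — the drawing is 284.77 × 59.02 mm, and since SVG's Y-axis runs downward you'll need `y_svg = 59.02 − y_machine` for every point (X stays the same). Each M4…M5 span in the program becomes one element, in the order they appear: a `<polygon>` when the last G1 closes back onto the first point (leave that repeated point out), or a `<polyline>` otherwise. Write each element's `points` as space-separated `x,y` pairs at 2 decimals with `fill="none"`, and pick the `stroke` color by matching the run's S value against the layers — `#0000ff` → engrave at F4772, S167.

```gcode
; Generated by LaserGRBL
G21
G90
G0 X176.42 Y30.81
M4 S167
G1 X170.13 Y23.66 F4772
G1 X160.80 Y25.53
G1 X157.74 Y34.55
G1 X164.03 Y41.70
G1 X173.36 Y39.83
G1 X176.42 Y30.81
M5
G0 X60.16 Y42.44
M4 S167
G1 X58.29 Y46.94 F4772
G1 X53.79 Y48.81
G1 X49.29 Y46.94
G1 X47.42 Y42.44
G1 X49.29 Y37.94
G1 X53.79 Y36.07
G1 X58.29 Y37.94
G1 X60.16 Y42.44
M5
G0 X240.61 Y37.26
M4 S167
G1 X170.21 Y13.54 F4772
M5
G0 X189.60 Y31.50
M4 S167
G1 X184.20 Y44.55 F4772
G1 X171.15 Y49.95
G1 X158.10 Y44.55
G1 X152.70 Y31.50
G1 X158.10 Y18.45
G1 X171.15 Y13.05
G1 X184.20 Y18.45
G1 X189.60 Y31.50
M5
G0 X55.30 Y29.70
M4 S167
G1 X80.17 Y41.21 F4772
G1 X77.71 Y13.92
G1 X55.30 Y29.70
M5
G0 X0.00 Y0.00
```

Machine Y-up, SVG Y-down with viewBox height 59.02, so y_svg = 59.02 − y_machine; X carries over. Every run uses S167, so all elements get stroke `#0000ff` (engrave).

Run 1: The run returns to its start, so emit a `<polygon>` with points (Y-flipped): 176.42,28.21 170.13,35.36 160.80,33.49 157.74,24.47 164.03,17.32 173.36,19.19.

Run 2: The run returns to its start, so emit a `<polygon>` with points (Y-flipped): 60.16,16.58 58.29,12.08 53.79,10.21 49.29,12.08 47.42,16.58 49.29,21.08 53.79,22.95 58.29,21.08.

Run 3: The run is open, so emit a `<polyline>` with points (Y-flipped): 240.61,21.76 170.21,45.48.

Run 4: The run returns to its start, so emit a `<polygon>` with points (Y-flipped): 189.60,27.52 184.20,14.47 171.15,9.07 158.10,14.47 152.70,27.52 158.10,40.57 171.15,45.97 184.20,40.57.

Run 5: The run returns to its start, so emit a `<polygon>` with points (Y-flipped): 55.30,29.32 80.17,17.81 77.71,45.10.

<svg xmlns="http://www.w3.org/2000/svg" width="284.77mm" height="59.02mm" viewBox="0 0 284.77 59.02">
  <polygon points="176.42,28.21 170.13,35.36 160.80,33.49 157.74,24.47 164.03,17.32 173.36,19.19" fill="none" stroke="#0000ff"/>
  <polygon points="60.16,16.58 58.29,12.08 53.79,10.21 49.29,12.08 47.42,16.58 49.29,21.08 53.79,22.95 58.29,21.08" fill="none" stroke="#0000ff"/>
  <polyline points="240.61,21.76 170.21,45.48" fill="none" stroke="#0000ff"/>
  <polygon points="189.60,27.52 184.20,14.47 171.15,9.07 158.10,14.47 152.70,27.52 158.10,40.57 171.15,45.97 184.20,40.57" fill="none" stroke="#0000ff"/>
  <polygon points="55.30,29.32 80.17,17.81 77.71,45.10" fill="none" stroke="#0000ff"/>
</svg>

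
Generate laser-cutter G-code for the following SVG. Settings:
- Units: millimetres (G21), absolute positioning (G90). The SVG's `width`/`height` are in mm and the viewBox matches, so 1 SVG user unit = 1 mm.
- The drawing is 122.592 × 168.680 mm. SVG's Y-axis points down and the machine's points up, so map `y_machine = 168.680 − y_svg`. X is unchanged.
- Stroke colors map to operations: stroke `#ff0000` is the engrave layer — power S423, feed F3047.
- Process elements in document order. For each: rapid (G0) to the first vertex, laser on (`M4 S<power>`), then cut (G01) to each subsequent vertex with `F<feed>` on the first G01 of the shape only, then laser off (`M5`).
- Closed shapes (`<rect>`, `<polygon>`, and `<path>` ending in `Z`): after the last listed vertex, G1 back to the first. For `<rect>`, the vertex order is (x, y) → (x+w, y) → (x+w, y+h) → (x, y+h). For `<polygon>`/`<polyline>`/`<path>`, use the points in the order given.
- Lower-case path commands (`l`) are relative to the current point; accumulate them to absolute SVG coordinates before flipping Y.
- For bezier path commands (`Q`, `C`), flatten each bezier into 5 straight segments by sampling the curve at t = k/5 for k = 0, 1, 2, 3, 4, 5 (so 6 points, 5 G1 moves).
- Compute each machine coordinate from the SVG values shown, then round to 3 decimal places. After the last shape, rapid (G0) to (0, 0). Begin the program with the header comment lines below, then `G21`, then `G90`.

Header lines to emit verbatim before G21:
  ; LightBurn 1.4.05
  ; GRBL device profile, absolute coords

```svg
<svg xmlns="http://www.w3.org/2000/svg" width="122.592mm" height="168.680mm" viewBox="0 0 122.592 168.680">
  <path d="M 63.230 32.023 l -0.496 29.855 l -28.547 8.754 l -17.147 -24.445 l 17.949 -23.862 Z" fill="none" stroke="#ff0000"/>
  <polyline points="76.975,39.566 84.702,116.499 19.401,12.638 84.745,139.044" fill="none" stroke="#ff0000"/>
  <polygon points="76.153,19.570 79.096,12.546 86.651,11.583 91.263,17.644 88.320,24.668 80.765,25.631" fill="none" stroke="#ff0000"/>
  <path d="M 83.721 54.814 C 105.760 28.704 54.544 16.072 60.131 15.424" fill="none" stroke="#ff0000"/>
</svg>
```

; LightBurn 1.4.05
; GRBL device profile, absolute coords
G21
G90
G0 X63.230 Y136.657
M4 S423
G01 X62.734 Y106.802 F3047
G01 X34.187 Y98.048
G01 X17.040 Y122.493
G01 X34.989 Y146.355
G01 X63.230 Y136.657
M5
G0 X76.975 Y129.114
M4 S423
G01 X84.702 Y52.181 F3047
G01 X19.401 Y156.042
G01 X84.745 Y29.636
M5
G0 X76.153 Y149.110
M4 S423
G01 X79.096 Y156.134 F3047
G01 X86.651 Y157.097
G01 X91.263 Y151.036
G01 X88.320 Y144.012
G01 X80.765 Y143.049
G01 X76.153 Y149.110
M5
G0 X83.721 Y113.866
M4 S423
G01 X89.194 Y127.927 F3047
G01 X83.329 Y138.824
G01 X72.368 Y146.630
G01 X62.555 Y151.417
G01 X60.131 Y153.256
M5
G0 X0.000 Y0.000

1 u = 1 mm; y_m = 168.680 − y.

[1] `<path>` regular polygon, #ff0000→engrave S423 F3047: (63.230,136.657) → (62.734,106.802) → (34.187,98.048) → (17.040,122.493) → (34.989,146.355) → (63.230,136.657) (closed)

[2] `<polyline>` open polyline, #ff0000→engrave S423 F3047: (76.975,129.114) → (84.702,52.181) → (19.401,156.042) → (84.745,29.636)

[3] `<polygon>` regular polygon, #ff0000→engrave S423 F3047: (76.153,149.110) → (79.096,156.134) → (86.651,157.097) → (91.263,151.036) → (88.320,144.012) → (80.765,143.049) → (76.153,149.110) (closed)

[4] `<path>` cubic bezier, #ff0000→engrave S423 F3047: (83.721,113.866) → (89.194,127.927) → (83.329,138.824) → (72.368,146.630) → (62.555,151.417) → (60.131,153.256)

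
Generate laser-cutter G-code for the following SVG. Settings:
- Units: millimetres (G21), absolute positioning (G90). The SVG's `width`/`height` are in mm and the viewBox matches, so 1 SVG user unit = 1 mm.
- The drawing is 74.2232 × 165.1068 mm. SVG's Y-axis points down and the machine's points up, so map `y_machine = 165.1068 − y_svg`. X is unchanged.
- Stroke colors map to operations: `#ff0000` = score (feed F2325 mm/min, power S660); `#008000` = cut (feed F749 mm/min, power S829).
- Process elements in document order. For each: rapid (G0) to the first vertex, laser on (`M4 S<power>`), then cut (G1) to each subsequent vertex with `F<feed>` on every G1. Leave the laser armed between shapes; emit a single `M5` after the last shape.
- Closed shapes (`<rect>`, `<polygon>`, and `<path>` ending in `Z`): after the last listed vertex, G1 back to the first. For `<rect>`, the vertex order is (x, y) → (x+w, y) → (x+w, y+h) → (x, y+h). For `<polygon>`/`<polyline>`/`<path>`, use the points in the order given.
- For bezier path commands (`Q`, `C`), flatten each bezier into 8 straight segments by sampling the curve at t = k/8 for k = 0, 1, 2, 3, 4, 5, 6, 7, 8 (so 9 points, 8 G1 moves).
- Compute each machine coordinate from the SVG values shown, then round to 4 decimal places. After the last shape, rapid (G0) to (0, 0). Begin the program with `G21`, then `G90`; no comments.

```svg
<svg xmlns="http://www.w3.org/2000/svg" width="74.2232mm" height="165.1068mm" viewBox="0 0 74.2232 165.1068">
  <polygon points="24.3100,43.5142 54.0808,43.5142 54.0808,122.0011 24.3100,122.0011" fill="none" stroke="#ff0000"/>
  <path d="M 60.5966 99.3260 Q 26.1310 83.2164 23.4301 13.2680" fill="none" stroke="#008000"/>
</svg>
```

Since the viewBox matches the mm dimensions, user units are millimetres directly. The only transform is the Y-flip y_m = 165.1068 − y_svg.

Shape 1 is a rectangle drawn with `<polygon>`. Its stroke #ff0000 means score at S660, F2325. After flipping Y the toolpath is (24.3100,121.5926) → (54.0808,121.5926) → (54.0808,43.1057) → (24.3100,43.1057) → (24.3100,121.5926), returning to the start.

Shape 2 is a quadratic bezier drawn with `<path>`. Its stroke #008000 means cut at S829, F749. After flipping Y the toolpath is (60.5966,65.7808) → (52.4765,70.6494) → (45.3491,77.2005) → (39.2143,85.4341) → (34.0722,95.3501) → (29.9227,106.9486) → (26.7658,120.2295) → (24.6016,135.1929) → (23.4301,151.8388).

G21
G90
G0 X24.3100 Y121.5926
M4 S660
G1 X54.0808 Y121.5926 F2325
G1 X54.0808 Y43.1057 F2325
G1 X24.3100 Y43.1057 F2325
G1 X24.3100 Y121.5926 F2325
G0 X60.5966 Y65.7808
M4 S829
G1 X52.4765 Y70.6494 F749
G1 X45.3491 Y77.2005 F749
G1 X39.2143 Y85.4341 F749
G1 X34.0722 Y95.3501 F749
G1 X29.9227 Y106.9486 F749
G1 X26.7658 Y120.2295 F749
G1 X24.6016 Y135.1929 F749
G1 X23.4301 Y151.8388 F749
M5
G0 X0.0000 Y0.0000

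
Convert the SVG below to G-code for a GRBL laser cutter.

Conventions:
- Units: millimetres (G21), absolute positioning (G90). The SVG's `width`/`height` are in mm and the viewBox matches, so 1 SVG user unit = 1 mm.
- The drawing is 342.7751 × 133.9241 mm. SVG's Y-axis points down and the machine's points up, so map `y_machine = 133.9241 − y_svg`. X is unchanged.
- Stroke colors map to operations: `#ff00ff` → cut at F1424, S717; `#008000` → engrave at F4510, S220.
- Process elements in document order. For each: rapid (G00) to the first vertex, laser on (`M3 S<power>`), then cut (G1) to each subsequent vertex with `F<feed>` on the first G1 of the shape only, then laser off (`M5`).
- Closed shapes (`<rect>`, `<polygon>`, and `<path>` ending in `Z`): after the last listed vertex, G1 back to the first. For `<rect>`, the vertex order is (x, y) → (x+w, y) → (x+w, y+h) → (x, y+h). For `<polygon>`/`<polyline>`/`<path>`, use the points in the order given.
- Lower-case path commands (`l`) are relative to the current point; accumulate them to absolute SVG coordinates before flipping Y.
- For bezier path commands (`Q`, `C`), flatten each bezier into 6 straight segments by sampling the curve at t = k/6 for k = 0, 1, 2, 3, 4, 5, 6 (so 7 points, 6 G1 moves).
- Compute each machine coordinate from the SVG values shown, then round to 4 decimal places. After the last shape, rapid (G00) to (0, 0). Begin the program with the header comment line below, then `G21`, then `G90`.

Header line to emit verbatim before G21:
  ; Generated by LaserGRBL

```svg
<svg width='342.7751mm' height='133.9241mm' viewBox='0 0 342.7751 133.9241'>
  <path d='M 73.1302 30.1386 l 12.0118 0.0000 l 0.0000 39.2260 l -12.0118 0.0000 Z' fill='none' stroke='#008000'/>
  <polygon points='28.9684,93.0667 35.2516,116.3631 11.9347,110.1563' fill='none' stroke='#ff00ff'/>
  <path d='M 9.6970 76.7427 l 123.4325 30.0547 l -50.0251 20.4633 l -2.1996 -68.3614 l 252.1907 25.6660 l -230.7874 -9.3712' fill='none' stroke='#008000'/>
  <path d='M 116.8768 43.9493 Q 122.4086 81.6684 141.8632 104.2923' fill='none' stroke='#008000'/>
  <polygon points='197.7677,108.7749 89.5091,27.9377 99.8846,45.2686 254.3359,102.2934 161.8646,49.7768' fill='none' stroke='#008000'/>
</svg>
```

; Generated by LaserGRBL
G21
G90
G00 X73.1302 Y103.7855
M3 S220
G1 X85.1420 Y103.7855 F4510
G1 X85.1420 Y64.5595
G1 X73.1302 Y64.5595
G1 X73.1302 Y103.7855
M5
G00 X28.9684 Y40.8574
M3 S717
G1 X35.2516 Y17.5610 F1424
G1 X11.9347 Y23.7678
G1 X28.9684 Y40.8574
M5
G00 X9.6970 Y57.1814
M3 S220
G1 X133.1295 Y27.1267 F4510
G1 X83.1044 Y6.6634
G1 X80.9048 Y75.0248
G1 X333.0955 Y49.3588
G1 X102.3081 Y58.7300
M5
G00 X116.8768 Y89.9748
M3 S220
G1 X119.1075 Y77.8211 F4510
G1 X122.1116 Y66.5060
G1 X125.8893 Y56.0295
G1 X130.4404 Y46.3916
G1 X135.7651 Y37.5924
G1 X141.8632 Y29.6318
M5
G00 X197.7677 Y25.1492
M3 S220
G1 X89.5091 Y105.9864 F4510
G1 X99.8846 Y88.6555
G1 X254.3359 Y31.6307
G1 X161.8646 Y84.1473
G1 X197.7677 Y25.1492
M5
G00 X0.0000 Y0.0000

viewBox `0 0 342.7751 133.9241` with mm width/height → 1 unit = 1 mm. Flip: y_m = 133.9241 − y_svg.

**Shape 1** — `<path>` rectangle, stroke `#008000` → engrave (S220, F4510). Machine vertices: (73.1302,103.7855) → (85.1420,103.7855) → (85.1420,64.5595) → (73.1302,64.5595) → (73.1302,103.7855). Closed: final G1 returns to the first vertex.

**Shape 2** — `<polygon>` regular polygon, stroke `#ff00ff` → cut (S717, F1424). Machine vertices: (28.9684,40.8574) → (35.2516,17.5610) → (11.9347,23.7678) → (28.9684,40.8574). Closed: final G1 returns to the first vertex.

**Shape 3** — `<path>` open polyline, stroke `#008000` → engrave (S220, F4510). Machine vertices: (9.6970,57.1814) → (133.1295,27.1267) → (83.1044,6.6634) → (80.9048,75.0248) → (333.0955,49.3588) → (102.3081,58.7300). Open path.

**Shape 4** — `<path>` quadratic bezier, stroke `#008000` → engrave (S220, F4510). Control points (SVG): P0=(116.8768,43.9493), P1=(122.4086,81.6684), P2=(141.8632,104.2923); sampled at t=k/6. Machine vertices: (116.8768,89.9748) → (119.1075,77.8211) → (122.1116,66.5060) → (125.8893,56.0295) → (130.4404,46.3916) → (135.7651,37.5924) → (141.8632,29.6318). Open path.

**Shape 5** — `<polygon>` closed polygon, stroke `#008000` → engrave (S220, F4510). Machine vertices: (197.7677,25.1492) → (89.5091,105.9864) → (99.8846,88.6555) → (254.3359,31.6307) → (161.8646,84.1473) → (197.7677,25.1492). Closed: final G1 returns to the first vertex.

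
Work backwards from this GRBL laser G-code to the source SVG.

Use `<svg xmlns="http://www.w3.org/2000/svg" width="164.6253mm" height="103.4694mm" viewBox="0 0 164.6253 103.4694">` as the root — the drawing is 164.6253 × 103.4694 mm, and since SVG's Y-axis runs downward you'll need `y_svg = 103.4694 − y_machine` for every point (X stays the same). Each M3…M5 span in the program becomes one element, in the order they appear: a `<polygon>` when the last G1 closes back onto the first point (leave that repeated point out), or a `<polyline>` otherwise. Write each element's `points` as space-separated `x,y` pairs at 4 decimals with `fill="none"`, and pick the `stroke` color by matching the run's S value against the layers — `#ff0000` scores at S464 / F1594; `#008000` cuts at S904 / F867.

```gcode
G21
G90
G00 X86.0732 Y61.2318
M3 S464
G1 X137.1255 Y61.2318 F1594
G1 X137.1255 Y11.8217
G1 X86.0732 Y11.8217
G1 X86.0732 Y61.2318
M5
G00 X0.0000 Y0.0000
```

Each laser-on run becomes one SVG element. Flip Y back into SVG space with y_svg = 103.4694 − y_machine. Every run uses S464, so all elements get stroke `#ff0000` (score).

Run 1: The run returns to its start, so emit a `<polygon>` with points (Y-flipped): 86.0732,42.2376 137.1255,42.2376 137.1255,91.6477 86.0732,91.6477.

<svg xmlns="http://www.w3.org/2000/svg" width="164.6253mm" height="103.4694mm" viewBox="0 0 164.6253 103.4694">
  <polygon points="86.0732,42.2376 137.1255,42.2376 137.1255,91.6477 86.0732,91.6477" fill="none" stroke="#ff0000"/>
</svg>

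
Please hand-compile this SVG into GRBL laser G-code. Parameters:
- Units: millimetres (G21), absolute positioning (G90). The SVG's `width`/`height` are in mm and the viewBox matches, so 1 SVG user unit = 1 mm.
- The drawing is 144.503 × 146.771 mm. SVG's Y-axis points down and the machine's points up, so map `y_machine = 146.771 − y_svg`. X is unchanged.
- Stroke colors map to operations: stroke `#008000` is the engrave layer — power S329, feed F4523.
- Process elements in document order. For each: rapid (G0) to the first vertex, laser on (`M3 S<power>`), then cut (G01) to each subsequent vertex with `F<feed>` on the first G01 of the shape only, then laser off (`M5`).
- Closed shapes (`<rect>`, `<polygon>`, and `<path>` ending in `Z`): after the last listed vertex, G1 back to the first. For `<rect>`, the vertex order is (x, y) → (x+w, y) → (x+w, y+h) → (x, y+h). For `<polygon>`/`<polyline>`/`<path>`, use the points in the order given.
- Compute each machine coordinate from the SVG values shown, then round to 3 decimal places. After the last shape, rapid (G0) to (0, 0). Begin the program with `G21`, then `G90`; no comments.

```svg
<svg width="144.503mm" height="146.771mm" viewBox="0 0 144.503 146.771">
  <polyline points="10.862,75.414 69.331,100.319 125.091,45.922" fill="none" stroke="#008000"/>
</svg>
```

G21
G90
G0 X10.862 Y71.357
M3 S329
G01 X69.331 Y46.452 F4523
G01 X125.091 Y100.849
M5
G0 X0.000 Y0.000

viewBox `0 0 144.503 146.771` with mm width/height → 1 unit = 1 mm. Flip: y_m = 146.771 − y_svg.

**Shape 1** — `<polyline>` open polyline, stroke `#008000` → engrave (S329, F4523). Machine vertices: (10.862,71.357) → (69.331,46.452) → (125.091,100.849). Open path.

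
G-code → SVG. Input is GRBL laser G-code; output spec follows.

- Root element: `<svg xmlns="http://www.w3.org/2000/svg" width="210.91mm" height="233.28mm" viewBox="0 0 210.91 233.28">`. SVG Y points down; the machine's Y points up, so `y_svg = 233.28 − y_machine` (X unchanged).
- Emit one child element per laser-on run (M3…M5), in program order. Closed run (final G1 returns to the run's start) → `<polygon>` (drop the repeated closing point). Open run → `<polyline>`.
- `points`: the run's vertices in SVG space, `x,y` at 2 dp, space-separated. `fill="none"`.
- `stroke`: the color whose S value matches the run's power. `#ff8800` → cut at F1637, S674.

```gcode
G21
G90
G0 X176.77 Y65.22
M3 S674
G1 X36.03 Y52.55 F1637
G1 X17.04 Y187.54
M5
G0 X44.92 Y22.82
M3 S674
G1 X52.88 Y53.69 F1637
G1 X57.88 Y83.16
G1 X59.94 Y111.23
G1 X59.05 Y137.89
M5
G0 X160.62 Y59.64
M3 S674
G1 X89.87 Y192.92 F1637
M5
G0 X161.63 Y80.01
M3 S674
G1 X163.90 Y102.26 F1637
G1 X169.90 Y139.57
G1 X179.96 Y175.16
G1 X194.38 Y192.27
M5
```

Machine Y-up, SVG Y-down with viewBox height 233.28, so y_svg = 233.28 − y_machine; X carries over. Every run uses S674, so all elements get stroke `#ff8800` (cut).

Run 1: The run is open, so emit a `<polyline>` with points (Y-flipped): 176.77,168.06 36.03,180.73 17.04,45.74.

Run 2: The run is open, so emit a `<polyline>` with points (Y-flipped): 44.92,210.46 52.88,179.59 57.88,150.12 59.94,122.05 59.05,95.39.

Run 3: The run is open, so emit a `<polyline>` with points (Y-flipped): 160.62,173.64 89.87,40.36.

Run 4: The run is open, so emit a `<polyline>` with points (Y-flipped): 161.63,153.27 163.90,131.02 169.90,93.71 179.96,58.12 194.38,41.01.

<svg xmlns="http://www.w3.org/2000/svg" width="210.91mm" height="233.28mm" viewBox="0 0 210.91 233.28">
  <polyline points="176.77,168.06 36.03,180.73 17.04,45.74" fill="none" stroke="#ff8800"/>
  <polyline points="44.92,210.46 52.88,179.59 57.88,150.12 59.94,122.05 59.05,95.39" fill="none" stroke="#ff8800"/>
  <polyline points="160.62,173.64 89.87,40.36" fill="none" stroke="#ff8800"/>
  <polyline points="161.63,153.27 163.90,131.02 169.90,93.71 179.96,58.12 194.38,41.01" fill="none" stroke="#ff8800"/>
</svg>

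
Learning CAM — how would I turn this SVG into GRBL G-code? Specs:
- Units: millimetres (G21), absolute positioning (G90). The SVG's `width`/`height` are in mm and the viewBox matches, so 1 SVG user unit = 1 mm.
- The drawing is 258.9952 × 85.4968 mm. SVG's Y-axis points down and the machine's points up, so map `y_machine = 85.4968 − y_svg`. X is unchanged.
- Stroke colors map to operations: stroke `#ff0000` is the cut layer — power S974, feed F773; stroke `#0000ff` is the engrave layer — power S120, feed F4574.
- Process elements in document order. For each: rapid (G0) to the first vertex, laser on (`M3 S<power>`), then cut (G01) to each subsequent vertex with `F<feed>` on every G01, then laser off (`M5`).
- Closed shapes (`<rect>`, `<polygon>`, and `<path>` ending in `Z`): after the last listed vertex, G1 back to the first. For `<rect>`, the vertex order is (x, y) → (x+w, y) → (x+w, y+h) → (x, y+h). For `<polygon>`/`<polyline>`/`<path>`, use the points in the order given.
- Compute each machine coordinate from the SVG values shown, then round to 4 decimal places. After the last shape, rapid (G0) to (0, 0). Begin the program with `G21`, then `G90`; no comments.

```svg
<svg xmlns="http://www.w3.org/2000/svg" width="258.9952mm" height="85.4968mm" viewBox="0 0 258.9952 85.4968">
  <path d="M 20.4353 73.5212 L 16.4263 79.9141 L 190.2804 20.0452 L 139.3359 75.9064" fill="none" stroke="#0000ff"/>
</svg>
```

G21
G90
G0 X20.4353 Y11.9756
M3 S120
G01 X16.4263 Y5.5827 F4574
G01 X190.2804 Y65.4516 F4574
G01 X139.3359 Y9.5904 F4574
M5
G0 X0.0000 Y0.0000

Since the viewBox matches the mm dimensions, user units are millimetres directly. The only transform is the Y-flip y_m = 85.4968 − y_svg.

Shape 1 is a open polyline drawn with `<path>`. Its stroke #0000ff means engrave at S120, F4574. After flipping Y the toolpath is (20.4353,11.9756) → (16.4263,5.5827) → (190.2804,65.4516) → (139.3359,9.5904).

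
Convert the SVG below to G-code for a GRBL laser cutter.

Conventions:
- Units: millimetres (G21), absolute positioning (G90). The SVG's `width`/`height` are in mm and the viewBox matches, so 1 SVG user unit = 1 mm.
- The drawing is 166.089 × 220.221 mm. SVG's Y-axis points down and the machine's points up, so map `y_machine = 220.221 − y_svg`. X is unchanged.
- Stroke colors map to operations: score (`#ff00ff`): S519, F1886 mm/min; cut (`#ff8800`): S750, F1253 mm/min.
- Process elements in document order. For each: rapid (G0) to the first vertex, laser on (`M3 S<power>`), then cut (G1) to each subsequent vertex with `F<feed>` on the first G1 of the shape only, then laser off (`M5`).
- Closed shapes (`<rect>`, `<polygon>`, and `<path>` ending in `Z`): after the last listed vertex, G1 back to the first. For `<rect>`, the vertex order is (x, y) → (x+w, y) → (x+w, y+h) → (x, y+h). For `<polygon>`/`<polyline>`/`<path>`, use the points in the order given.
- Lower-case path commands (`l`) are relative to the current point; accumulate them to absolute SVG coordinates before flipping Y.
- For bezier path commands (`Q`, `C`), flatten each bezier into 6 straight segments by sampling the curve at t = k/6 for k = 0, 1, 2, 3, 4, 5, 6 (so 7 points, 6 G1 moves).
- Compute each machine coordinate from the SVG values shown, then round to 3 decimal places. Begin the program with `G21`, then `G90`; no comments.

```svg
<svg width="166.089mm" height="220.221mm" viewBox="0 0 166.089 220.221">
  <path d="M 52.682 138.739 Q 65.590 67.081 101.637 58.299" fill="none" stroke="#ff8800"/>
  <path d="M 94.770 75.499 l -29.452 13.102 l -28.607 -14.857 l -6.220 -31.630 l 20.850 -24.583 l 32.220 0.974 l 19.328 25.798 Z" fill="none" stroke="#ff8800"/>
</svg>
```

G21
G90
G0 X52.682 Y81.482
M3 S750
G1 X57.627 Y103.621 F1253
G1 X63.858 Y122.268
G1 X71.375 Y137.421
G1 X80.177 Y149.081
G1 X90.264 Y157.248
G1 X101.637 Y161.922
M5
G0 X94.770 Y144.722
M3 S750
G1 X65.318 Y131.620 F1253
G1 X36.711 Y146.477
G1 X30.491 Y178.107
G1 X51.341 Y202.690
G1 X83.561 Y201.716
G1 X102.889 Y175.918
G1 X94.770 Y144.722
M5

Since the viewBox matches the mm dimensions, user units are millimetres directly. The only transform is the Y-flip y_m = 220.221 − y_svg.

Shape 1 is a quadratic bezier drawn with `<path>`. Its stroke #ff8800 means cut at S750, F1253. After flipping Y the toolpath is (52.682,81.482) → (57.627,103.621) → (63.858,122.268) → (71.375,137.421) → (80.177,149.081) → (90.264,157.248) → (101.637,161.922).

Shape 2 is a regular polygon drawn with `<path>`. Its stroke #ff8800 means cut at S750, F1253. After flipping Y the toolpath is (94.770,144.722) → (65.318,131.620) → (36.711,146.477) → (30.491,178.107) → (51.341,202.690) → (83.561,201.716) → (102.889,175.918) → (94.770,144.722), returning to the start.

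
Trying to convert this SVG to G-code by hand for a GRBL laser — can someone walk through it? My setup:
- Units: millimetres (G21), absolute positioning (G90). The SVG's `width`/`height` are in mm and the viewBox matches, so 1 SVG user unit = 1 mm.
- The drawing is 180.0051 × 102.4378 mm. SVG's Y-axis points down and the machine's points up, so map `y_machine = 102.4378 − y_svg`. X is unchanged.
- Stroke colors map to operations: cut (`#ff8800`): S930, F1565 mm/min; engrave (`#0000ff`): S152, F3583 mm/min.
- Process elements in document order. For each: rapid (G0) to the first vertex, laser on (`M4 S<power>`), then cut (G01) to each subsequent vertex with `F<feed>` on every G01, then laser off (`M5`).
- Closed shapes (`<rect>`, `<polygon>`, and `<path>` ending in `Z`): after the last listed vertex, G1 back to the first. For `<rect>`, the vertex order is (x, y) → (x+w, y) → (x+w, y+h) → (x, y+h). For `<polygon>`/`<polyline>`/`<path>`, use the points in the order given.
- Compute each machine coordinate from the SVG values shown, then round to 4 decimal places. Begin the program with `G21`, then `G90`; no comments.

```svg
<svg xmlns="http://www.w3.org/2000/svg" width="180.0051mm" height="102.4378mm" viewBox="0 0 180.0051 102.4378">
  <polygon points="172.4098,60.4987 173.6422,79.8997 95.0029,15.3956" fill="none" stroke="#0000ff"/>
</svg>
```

1 u = 1 mm; y_m = 102.4378 − y.

[1] `<polygon>` closed polygon, #0000ff→engrave S152 F3583: (172.4098,41.9391) → (173.6422,22.5381) → (95.0029,87.0422) → (172.4098,41.9391) (closed)

G21
G90
G0 X172.4098 Y41.9391
M4 S152
G01 X173.6422 Y22.5381 F3583
G01 X95.0029 Y87.0422 F3583
G01 X172.4098 Y41.9391 F3583
M5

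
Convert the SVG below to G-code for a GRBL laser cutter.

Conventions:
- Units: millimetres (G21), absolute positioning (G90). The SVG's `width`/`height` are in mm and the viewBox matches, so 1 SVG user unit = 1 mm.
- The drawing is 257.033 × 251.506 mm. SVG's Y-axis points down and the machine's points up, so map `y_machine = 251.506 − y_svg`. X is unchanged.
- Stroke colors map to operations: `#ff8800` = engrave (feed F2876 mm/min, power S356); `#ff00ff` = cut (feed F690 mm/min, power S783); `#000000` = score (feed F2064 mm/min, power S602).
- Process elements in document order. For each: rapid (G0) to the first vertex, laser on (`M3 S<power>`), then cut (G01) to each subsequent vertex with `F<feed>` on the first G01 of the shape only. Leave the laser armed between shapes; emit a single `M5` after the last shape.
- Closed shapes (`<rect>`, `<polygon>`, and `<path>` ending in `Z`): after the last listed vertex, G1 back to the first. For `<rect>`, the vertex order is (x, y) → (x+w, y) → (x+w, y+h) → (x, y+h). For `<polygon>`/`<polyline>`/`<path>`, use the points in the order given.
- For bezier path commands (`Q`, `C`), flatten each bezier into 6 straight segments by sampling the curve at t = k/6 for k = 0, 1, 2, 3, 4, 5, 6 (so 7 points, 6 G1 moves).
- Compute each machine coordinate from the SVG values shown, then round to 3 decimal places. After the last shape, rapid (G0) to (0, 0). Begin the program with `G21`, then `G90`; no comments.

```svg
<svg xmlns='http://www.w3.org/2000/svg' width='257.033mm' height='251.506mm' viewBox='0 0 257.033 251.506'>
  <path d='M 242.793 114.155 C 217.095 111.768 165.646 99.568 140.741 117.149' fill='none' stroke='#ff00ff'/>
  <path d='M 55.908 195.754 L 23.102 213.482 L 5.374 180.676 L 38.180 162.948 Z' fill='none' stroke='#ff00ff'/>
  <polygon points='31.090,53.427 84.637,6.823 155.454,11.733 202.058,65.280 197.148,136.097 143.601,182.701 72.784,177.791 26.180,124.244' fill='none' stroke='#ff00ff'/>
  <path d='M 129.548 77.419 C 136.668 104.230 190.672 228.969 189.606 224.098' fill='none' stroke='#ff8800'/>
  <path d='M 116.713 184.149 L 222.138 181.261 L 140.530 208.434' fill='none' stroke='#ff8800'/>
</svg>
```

G21
G90
G0 X242.793 Y137.351
M3 S783
G01 X228.040 Y139.179 F690
G01 X210.448 Y141.543
G01 X191.470 Y143.342
G01 X172.557 Y143.477
G01 X155.163 Y140.849
G01 X140.741 Y134.357
G0 X55.908 Y55.752
M3 S783
G01 X23.102 Y38.024 F690
G01 X5.374 Y70.830
G01 X38.180 Y88.558
G01 X55.908 Y55.752
G0 X31.090 Y198.079
M3 S783
G01 X84.637 Y244.683 F690
G01 X155.454 Y239.773
G01 X202.058 Y186.226
G01 X197.148 Y115.409
G01 X143.601 Y68.805
G01 X72.784 Y73.715
G01 X26.180 Y127.262
G01 X31.090 Y198.079
G0 X129.548 Y174.087
M3 S356
G01 X136.543 Y153.574 F2876
G01 X148.520 Y123.061
G01 X162.647 Y88.867
G01 X176.091 Y57.313
G01 X186.022 Y34.720
G01 X189.606 Y27.408
G0 X116.713 Y67.357
M3 S356
G01 X222.138 Y70.245 F2876
G01 X140.530 Y43.072
M5
G0 X0.000 Y0.000

viewBox `0 0 257.033 251.506` with mm width/height → 1 unit = 1 mm. Flip: y_m = 251.506 − y_svg.

**Shape 1** — `<path>` cubic bezier, stroke `#ff00ff` → cut (S783, F690). Control points (SVG): P0=(242.793,114.155), P1=(217.095,111.768), P2=(165.646,99.568), P3=(140.741,117.149); sampled at t=k/6. Machine vertices: (242.793,137.351) → (228.040,139.179) → (210.448,141.543) → (191.470,143.342) → (172.557,143.477) → (155.163,140.849) → (140.741,134.357). Open path.

**Shape 2** — `<path>` regular polygon, stroke `#ff00ff` → cut (S783, F690). Machine vertices: (55.908,55.752) → (23.102,38.024) → (5.374,70.830) → (38.180,88.558) → (55.908,55.752). Closed: final G1 returns to the first vertex.

**Shape 3** — `<polygon>` regular polygon, stroke `#ff00ff` → cut (S783, F690). Machine vertices: (31.090,198.079) → (84.637,244.683) → (155.454,239.773) → (202.058,186.226) → (197.148,115.409) → (143.601,68.805) → (72.784,73.715) → (26.180,127.262) → (31.090,198.079). Closed: final G1 returns to the first vertex.

**Shape 4** — `<path>` cubic bezier, stroke `#ff8800` → engrave (S356, F2876). Control points (SVG): P0=(129.548,77.419), P1=(136.668,104.230), P2=(190.672,228.969), P3=(189.606,224.098); sampled at t=k/6. Machine vertices: (129.548,174.087) → (136.543,153.574) → (148.520,123.061) → (162.647,88.867) → (176.091,57.313) → (186.022,34.720) → (189.606,27.408). Open path.

**Shape 5** — `<path>` open polyline, stroke `#ff8800` → engrave (S356, F2876). Machine vertices: (116.713,67.357) → (222.138,70.245) → (140.530,43.072). Open path.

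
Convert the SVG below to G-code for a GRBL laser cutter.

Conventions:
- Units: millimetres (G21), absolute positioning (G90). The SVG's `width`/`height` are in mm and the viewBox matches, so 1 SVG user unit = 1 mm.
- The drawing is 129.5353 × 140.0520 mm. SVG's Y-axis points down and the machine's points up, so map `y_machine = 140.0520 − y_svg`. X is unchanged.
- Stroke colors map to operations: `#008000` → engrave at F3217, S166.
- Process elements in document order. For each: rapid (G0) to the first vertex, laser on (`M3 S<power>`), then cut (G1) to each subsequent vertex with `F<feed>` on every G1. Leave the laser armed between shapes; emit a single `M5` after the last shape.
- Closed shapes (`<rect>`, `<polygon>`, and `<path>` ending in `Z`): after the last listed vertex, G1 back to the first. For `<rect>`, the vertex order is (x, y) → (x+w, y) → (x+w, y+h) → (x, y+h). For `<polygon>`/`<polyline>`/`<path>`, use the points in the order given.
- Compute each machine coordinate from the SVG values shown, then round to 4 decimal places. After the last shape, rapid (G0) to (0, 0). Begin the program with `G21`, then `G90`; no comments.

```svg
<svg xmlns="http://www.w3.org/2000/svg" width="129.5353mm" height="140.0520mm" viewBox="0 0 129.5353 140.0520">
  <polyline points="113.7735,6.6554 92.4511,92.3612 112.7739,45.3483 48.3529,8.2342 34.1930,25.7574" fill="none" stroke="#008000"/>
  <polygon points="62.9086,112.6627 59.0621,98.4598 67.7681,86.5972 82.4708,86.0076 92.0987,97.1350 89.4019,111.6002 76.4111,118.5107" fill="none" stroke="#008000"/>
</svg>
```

G21
G90
G0 X113.7735 Y133.3966
M3 S166
G1 X92.4511 Y47.6908 F3217
G1 X112.7739 Y94.7037 F3217
G1 X48.3529 Y131.8178 F3217
G1 X34.1930 Y114.2946 F3217
G0 X62.9086 Y27.3893
M3 S166
G1 X59.0621 Y41.5922 F3217
G1 X67.7681 Y53.4548 F3217
G1 X82.4708 Y54.0444 F3217
G1 X92.0987 Y42.9170 F3217
G1 X89.4019 Y28.4518 F3217
G1 X76.4111 Y21.5413 F3217
G1 X62.9086 Y27.3893 F3217
M5
G0 X0.0000 Y0.0000

Since the viewBox matches the mm dimensions, user units are millimetres directly. The only transform is the Y-flip y_m = 140.0520 − y_svg.

Shape 1 is a open polyline drawn with `<polyline>`. Its stroke #008000 means engrave at S166, F3217. After flipping Y the toolpath is (113.7735,133.3966) → (92.4511,47.6908) → (112.7739,94.7037) → (48.3529,131.8178) → (34.1930,114.2946).

Shape 2 is a regular polygon drawn with `<polygon>`. Its stroke #008000 means engrave at S166, F3217. After flipping Y the toolpath is (62.9086,27.3893) → (59.0621,41.5922) → (67.7681,53.4548) → (82.4708,54.0444) → (92.0987,42.9170) → (89.4019,28.4518) → (76.4111,21.5413) → (62.9086,27.3893), returning to the start.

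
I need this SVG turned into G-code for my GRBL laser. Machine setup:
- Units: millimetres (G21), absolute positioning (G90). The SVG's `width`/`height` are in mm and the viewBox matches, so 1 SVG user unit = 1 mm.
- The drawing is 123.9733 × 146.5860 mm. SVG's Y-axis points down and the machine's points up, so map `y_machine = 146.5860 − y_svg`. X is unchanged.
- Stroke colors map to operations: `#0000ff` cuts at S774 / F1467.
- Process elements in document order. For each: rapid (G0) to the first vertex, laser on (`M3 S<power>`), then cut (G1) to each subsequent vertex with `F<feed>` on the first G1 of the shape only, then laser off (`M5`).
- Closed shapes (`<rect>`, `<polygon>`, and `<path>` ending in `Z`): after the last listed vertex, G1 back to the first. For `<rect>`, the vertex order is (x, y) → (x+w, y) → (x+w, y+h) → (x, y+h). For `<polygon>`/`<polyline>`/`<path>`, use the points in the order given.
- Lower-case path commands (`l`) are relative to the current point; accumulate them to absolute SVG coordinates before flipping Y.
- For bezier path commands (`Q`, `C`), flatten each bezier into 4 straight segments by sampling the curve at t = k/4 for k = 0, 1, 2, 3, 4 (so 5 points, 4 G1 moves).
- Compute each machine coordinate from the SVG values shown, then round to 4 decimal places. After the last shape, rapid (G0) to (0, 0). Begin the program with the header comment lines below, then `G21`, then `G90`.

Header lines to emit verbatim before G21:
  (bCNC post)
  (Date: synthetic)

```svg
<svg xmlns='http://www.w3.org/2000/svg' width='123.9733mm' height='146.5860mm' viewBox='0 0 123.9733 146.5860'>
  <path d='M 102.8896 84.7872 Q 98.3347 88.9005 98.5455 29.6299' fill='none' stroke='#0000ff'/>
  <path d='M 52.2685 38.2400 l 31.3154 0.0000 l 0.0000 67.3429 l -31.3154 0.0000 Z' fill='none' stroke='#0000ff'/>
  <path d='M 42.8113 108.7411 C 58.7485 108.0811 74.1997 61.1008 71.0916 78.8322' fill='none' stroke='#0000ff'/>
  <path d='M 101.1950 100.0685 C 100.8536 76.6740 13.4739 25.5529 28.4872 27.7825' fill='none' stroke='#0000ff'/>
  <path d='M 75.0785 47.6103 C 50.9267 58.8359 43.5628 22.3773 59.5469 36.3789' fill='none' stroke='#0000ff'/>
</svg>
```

Since the viewBox matches the mm dimensions, user units are millimetres directly. The only transform is the Y-flip y_m = 146.5860 − y_svg.

Shape 1 is a quadratic bezier drawn with `<path>`. Its stroke #0000ff means cut at S774, F1467. After flipping Y the toolpath is (102.8896,61.7988) → (100.9100,63.7036) → (99.5261,73.5315) → (98.7380,91.2823) → (98.5455,116.9561).

Shape 2 is a rectangle drawn with `<path>`. Its stroke #0000ff means cut at S774, F1467. After flipping Y the toolpath is (52.2685,108.3460) → (83.5839,108.3460) → (83.5839,41.0031) → (52.2685,41.0031) → (52.2685,108.3460), returning to the start.

Shape 3 is a cubic bezier drawn with `<path>`. Its stroke #0000ff means cut at S774, F1467. After flipping Y the toolpath is (42.8113,37.8449) → (54.3907,45.2901) → (64.0934,59.6961) → (70.2252,70.6538) → (71.0916,67.7538).

Shape 4 is a cubic bezier drawn with `<path>`. Its stroke #0000ff means cut at S774, F1467. After flipping Y the toolpath is (101.1950,46.5175) → (87.5791,67.9953) → (59.0831,92.2695) → (33.4660,111.7393) → (28.4872,118.8035).

Shape 5 is a cubic bezier drawn with `<path>`. Its stroke #0000ff means cut at S774, F1467. After flipping Y the toolpath is (75.0785,98.9757) → (60.2149,97.9638) → (52.2617,105.6324) → (51.8341,112.7805) → (59.5469,110.2071).

(bCNC post)
(Date: synthetic)
G21
G90
G0 X102.8896 Y61.7988
M3 S774
G1 X100.9100 Y63.7036 F1467
G1 X99.5261 Y73.5315
G1 X98.7380 Y91.2823
G1 X98.5455 Y116.9561
M5
G0 X52.2685 Y108.3460
M3 S774
G1 X83.5839 Y108.3460 F1467
G1 X83.5839 Y41.0031
G1 X52.2685 Y41.0031
G1 X52.2685 Y108.3460
M5
G0 X42.8113 Y37.8449
M3 S774
G1 X54.3907 Y45.2901 F1467
G1 X64.0934 Y59.6961
G1 X70.2252 Y70.6538
G1 X71.0916 Y67.7538
M5
G0 X101.1950 Y46.5175
M3 S774
G1 X87.5791 Y67.9953 F1467
G1 X59.0831 Y92.2695
G1 X33.4660 Y111.7393
G1 X28.4872 Y118.8035
M5
G0 X75.0785 Y98.9757
M3 S774
G1 X60.2149 Y97.9638 F1467
G1 X52.2617 Y105.6324
G1 X51.8341 Y112.7805
G1 X59.5469 Y110.2071
M5
G0 X0.0000 Y0.0000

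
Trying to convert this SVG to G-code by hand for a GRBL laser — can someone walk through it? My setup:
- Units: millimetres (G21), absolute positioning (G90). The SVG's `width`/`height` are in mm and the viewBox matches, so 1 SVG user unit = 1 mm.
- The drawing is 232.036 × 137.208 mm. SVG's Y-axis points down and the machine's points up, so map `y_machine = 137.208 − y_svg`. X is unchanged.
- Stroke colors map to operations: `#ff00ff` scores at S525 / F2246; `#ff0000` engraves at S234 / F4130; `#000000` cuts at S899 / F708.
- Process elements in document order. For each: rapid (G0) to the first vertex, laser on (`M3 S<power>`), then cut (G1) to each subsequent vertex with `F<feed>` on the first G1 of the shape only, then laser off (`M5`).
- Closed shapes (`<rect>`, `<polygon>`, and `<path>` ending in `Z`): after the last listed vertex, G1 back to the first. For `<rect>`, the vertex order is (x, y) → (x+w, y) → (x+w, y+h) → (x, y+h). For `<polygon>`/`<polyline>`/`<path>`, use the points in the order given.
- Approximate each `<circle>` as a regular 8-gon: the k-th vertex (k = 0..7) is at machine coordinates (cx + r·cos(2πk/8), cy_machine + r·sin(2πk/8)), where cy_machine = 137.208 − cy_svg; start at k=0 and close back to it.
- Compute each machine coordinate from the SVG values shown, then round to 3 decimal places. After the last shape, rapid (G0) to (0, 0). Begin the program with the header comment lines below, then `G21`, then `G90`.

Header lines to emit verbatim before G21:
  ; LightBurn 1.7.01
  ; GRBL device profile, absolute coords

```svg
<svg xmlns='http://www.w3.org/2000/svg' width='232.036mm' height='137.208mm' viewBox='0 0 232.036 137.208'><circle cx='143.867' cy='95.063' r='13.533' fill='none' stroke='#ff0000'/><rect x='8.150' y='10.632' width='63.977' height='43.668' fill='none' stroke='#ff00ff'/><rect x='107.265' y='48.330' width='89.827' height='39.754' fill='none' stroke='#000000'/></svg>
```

viewBox `0 0 232.036 137.208` with mm width/height → 1 unit = 1 mm. Flip: y_m = 137.208 − y_svg.

**Shape 1** — `<circle>` circle, stroke `#ff0000` → engrave (S234, F4130). Machine vertices: (157.400,42.145) → (153.436,51.714) → (143.867,55.678) → (134.298,51.714) → (130.334,42.145) → (134.298,32.576) → (143.867,28.612) → (153.436,32.576) → (157.400,42.145). Closed: final G1 returns to the first vertex.

**Shape 2** — `<rect>` rectangle, stroke `#ff00ff` → score (S525, F2246). Machine vertices: (8.150,126.576) → (72.127,126.576) → (72.127,82.908) → (8.150,82.908) → (8.150,126.576). Closed: final G1 returns to the first vertex.

**Shape 3** — `<rect>` rectangle, stroke `#000000` → cut (S899, F708). Machine vertices: (107.265,88.878) → (197.092,88.878) → (197.092,49.124) → (107.265,49.124) → (107.265,88.878). Closed: final G1 returns to the first vertex.

; LightBurn 1.7.01
; GRBL device profile, absolute coords
G21
G90
G0 X157.400 Y42.145
M3 S234
G1 X153.436 Y51.714 F4130
G1 X143.867 Y55.678
G1 X134.298 Y51.714
G1 X130.334 Y42.145
G1 X134.298 Y32.576
G1 X143.867 Y28.612
G1 X153.436 Y32.576
G1 X157.400 Y42.145
M5
G0 X8.150 Y126.576
M3 S525
G1 X72.127 Y126.576 F2246
G1 X72.127 Y82.908
G1 X8.150 Y82.908
G1 X8.150 Y126.576
M5
G0 X107.265 Y88.878
M3 S899
G1 X197.092 Y88.878 F708
G1 X197.092 Y49.124
G1 X107.265 Y49.124
G1 X107.265 Y88.878
M5
G0 X0.000 Y0.000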